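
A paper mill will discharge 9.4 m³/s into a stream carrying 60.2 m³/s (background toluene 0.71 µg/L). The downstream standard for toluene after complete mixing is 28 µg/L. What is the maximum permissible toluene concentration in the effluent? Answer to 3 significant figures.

At the limit, (Qr·Cr + Qe·Cₑ)/(Qr + Qe) = 28:
Cₑ = (69.60·28 − 60.20·0.7100) / 9.400 = 202.8 µg/L.

203 µg/L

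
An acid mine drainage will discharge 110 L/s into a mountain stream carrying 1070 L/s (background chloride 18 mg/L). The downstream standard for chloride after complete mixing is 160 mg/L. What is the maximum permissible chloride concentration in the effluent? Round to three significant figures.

At the limit, (Qr·Cr + Qe·Cₑ)/(Qr + Qe) = 160:
Cₑ = (1180·160 − 1070·18.00) / 110.0 = 1541 mg/L.

1540 mg/L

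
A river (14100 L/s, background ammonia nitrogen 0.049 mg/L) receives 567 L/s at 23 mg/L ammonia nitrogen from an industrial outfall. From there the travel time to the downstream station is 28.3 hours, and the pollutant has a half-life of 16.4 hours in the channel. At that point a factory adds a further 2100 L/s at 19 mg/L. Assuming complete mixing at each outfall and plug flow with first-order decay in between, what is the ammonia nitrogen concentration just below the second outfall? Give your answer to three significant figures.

Mass balance: C = (14100·0.04900 + 567.0·23.00) / 14670 = 13730/14670 = 0.9362 mg/L; combined flow 14670 L/s.
Half-life 16.4 h → k = ln 2 / 16.4 = 0.04227 h⁻¹ = 1.014 d⁻¹.
Applying C = C₀e^(−kt): 0.9362 × 0.3024 = 0.2831 mg/L.
Second outfall: C = (14670·0.2831 + 2100·19.00)/16770 = 2.627 mg/L.

2.63 mg/L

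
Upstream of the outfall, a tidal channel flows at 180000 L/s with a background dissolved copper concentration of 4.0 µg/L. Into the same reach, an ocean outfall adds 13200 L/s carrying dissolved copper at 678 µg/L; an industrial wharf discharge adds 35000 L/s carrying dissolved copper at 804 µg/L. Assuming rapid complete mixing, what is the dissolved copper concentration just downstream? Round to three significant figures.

After mixing, C = (180000·4.000 + 13200·678.0 + 35000·804.0) / 228200 = 37810000/228200 = 165.7 µg/L.

166 µg/L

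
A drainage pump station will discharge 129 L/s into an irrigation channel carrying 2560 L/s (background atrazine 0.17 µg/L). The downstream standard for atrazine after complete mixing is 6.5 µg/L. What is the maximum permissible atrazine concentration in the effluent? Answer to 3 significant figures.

132 µg/L

At the limit, (Qr·Cr + Qe·Cₑ)/(Qr + Qe) = 6.5:
Cₑ = (2689·6.5 − 2560·0.1700) / 129.0 = 132.1 µg/L.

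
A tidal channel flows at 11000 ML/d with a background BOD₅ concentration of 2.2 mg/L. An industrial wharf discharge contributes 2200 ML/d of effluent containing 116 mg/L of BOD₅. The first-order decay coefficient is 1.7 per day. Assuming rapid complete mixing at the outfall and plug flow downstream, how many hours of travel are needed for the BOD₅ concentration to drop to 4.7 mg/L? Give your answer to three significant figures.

Flow-weighted average: C = (11000·2.200 + 2200·116.0) / 13200 = 279400/13200 = 21.17 mg/L.
21.17·exp(−k·t) = 4.7 → t = ln(21.17/4.7)/k = 76480 s = 21.25 h.

21.2 h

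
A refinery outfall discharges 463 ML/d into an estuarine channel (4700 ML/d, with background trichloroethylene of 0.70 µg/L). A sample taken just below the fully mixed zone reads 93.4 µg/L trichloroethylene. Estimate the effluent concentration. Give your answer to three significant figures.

1030 µg/L

Mass balance: 4700·0.7000 + 463.0·Cₑ = 5163·93.40
→ Cₑ = (5163·93.40 − 4700·0.7000) / 463.0 = 1034 µg/L.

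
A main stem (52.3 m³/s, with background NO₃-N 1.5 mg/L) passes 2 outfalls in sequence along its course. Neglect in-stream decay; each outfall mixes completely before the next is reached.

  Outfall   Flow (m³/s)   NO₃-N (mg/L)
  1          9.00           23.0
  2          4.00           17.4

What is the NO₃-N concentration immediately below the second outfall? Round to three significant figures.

5.44 mg/L

Outfall 1: combined Q = 61.30 m³/s; C = (52.30·1.500 + 9.000·23.00)/61.30 = 4.657 mg/L.
Outfall 2: combined Q = 65.30 m³/s; C = (61.30·4.657 + 4.000·17.40)/65.30 = 5.437 mg/L.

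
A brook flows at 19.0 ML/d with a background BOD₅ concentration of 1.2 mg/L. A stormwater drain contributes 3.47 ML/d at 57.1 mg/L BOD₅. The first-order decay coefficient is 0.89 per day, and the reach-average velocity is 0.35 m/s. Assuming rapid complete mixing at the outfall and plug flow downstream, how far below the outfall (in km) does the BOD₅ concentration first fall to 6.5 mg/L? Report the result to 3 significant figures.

Mixed concentration C = ΣQC/ΣQ = (19.00·1.200 + 3.470·57.10) / 22.47 = 220.9/22.47 = 9.833 mg/L.
Set 9.833·exp(−k·t) = 6.5 → t = ln(9.833/6.5)/k = 40180 s = 11.16 h.
Distance = v·t = 0.35·40180 = 14060 m = 14.06 km.

14.1 km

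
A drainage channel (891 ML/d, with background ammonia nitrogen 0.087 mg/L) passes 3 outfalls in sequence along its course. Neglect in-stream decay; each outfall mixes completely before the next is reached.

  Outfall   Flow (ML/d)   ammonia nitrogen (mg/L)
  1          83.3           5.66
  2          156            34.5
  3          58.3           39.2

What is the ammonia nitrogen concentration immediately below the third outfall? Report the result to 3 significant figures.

Below outfall 1: Q → 974.3 ML/d, C = (891.0·0.08700 + 83.30·5.660)/974.3 = 0.5635 mg/L.
Below outfall 2: Q → 1130 ML/d, C = (974.3·0.5635 + 156.0·34.50)/1130 = 5.247 mg/L.
Below outfall 3: Q → 1189 ML/d, C = (1130·5.247 + 58.30·39.20)/1189 = 6.913 mg/L.

6.91 mg/L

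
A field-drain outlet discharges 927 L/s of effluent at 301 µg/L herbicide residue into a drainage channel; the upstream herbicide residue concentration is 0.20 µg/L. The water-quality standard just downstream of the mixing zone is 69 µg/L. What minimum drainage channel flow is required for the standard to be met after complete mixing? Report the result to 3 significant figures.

Set C_mix = 69: (Q·0.2000 + 927.0·301.0) / (Q + 927.0) = 69
→ Q = 927.0·(301.0 − 69)/(69 − 0.2000) = 3126 L/s.

3130 L/s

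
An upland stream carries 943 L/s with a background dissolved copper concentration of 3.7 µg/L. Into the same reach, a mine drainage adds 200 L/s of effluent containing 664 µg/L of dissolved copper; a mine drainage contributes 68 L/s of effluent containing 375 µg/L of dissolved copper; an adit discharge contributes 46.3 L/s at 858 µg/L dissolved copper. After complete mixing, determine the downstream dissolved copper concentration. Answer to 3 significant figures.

160 µg/L

Mixed concentration C = ΣQC/ΣQ = (943.0·3.700 + 200.0·664.0 + 68.00·375.0 + 46.30·858.0) / 1257 = 201500/1257 = 160.3 µg/L.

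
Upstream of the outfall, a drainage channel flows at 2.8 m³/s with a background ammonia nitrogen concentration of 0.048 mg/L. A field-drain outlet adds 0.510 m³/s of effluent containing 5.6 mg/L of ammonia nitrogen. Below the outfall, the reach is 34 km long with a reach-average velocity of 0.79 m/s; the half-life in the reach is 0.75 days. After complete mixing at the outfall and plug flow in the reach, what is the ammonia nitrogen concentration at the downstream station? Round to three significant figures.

0.570 mg/L

Conservation of mass: C = (2.800·0.04800 + 0.5100·5.600) / 3.310 = 2.990/3.310 = 0.9034 mg/L.
Travel time t = 34·1000 / 0.79 = 43040 s = 11.95 h.
Half-life 0.75 d → k = ln 2 / 0.75 = 0.9242 d⁻¹.
First-order decay: C = 0.9034·exp(−k·t) = 0.9034·0.6311 = 0.5701 mg/L.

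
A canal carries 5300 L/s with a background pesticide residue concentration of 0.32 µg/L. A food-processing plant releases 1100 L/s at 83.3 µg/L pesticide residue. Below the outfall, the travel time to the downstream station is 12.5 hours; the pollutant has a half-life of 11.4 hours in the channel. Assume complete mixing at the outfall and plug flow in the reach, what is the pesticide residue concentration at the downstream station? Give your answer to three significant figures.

6.82 µg/L

Flow-weighted average: C = (5300·0.3200 + 1100·83.30) / 6400 = 93330/6400 = 14.58 µg/L.
Half-life 11.4 h → k = ln 2 / 11.4 = 0.06080 h⁻¹ = 1.459 d⁻¹.
Applying C = C₀e^(−kt): 14.58 × 0.4677 = 6.819 µg/L.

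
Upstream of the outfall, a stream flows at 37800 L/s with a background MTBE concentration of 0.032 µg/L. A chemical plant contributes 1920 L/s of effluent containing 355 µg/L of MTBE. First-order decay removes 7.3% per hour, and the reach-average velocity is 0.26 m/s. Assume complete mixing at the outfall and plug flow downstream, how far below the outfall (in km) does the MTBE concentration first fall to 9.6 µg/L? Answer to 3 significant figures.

7.19 km

After mixing, C = (37800·0.03200 + 1920·355.0) / 39720 = 682800/39720 = 17.19 µg/L.
7.3%/h lost → k = −ln(1 − 0.073) = 0.07580 h⁻¹.
Set 17.19·exp(−k·t) = 9.6 → t = ln(17.19/9.6)/k = 27670 s = 7.686 h.
Distance = v·t = 0.26·27670 = 7194 m = 7.194 km.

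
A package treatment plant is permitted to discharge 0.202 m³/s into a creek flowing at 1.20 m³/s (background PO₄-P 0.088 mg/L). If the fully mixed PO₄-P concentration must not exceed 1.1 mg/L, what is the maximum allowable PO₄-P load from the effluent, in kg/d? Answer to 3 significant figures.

Mass balance at the limit: 1.200·0.08800 + 0.2020·Cₑ = 1.402·1.1 → Cₑ = 7.112 mg/L.
Load = 0.2020 m³/s × 7.112 g/m³ × 86 400 s/d = 124.1 kg/d.

124 kg/d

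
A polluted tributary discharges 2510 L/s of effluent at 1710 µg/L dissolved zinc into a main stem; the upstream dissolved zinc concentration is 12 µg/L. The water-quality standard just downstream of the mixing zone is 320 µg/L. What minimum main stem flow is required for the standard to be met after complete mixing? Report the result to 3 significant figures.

Set C_mix = 320: (Q·12.00 + 2510·1710) / (Q + 2510) = 320
→ Q = 2510·(1710 − 320)/(320 − 12.00) = 11330 L/s.

11300 L/s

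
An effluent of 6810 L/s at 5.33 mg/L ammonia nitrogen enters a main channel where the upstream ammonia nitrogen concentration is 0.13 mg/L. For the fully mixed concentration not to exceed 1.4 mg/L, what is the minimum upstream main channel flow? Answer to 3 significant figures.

21100 L/s

Set C_mix = 1.4: (Q·0.1300 + 6810·5.330) / (Q + 6810) = 1.4
→ Q = 6810·(5.330 − 1.4)/(1.4 − 0.1300) = 21070 L/s.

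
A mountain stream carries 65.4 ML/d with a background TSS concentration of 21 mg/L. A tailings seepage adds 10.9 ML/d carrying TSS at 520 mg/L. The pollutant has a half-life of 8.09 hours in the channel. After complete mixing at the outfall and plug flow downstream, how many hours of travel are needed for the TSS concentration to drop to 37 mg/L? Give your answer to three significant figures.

Flow-weighted average: C = (65.40·21.00 + 10.90·520.0) / 76.30 = 7041/76.30 = 92.29 mg/L.
Half-life 8.09 h → k = ln 2 / 8.09 = 0.08568 h⁻¹ = 2.056 d⁻¹.
92.29·exp(−k·t) = 37 → t = ln(92.29/37)/k = 38400 s = 10.67 h.

10.7 h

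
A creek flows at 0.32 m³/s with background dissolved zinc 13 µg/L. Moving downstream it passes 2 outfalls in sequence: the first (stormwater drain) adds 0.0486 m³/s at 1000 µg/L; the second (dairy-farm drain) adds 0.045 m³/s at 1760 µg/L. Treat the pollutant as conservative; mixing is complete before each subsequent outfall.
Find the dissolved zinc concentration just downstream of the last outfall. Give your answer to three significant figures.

Below outfall 1: Q → 0.3686 m³/s, C = (0.3200·13.00 + 0.04860·1000)/0.3686 = 143.1 µg/L.
Below outfall 2: Q → 0.4136 m³/s, C = (0.3686·143.1 + 0.04500·1760)/0.4136 = 319.1 µg/L.

319 µg/L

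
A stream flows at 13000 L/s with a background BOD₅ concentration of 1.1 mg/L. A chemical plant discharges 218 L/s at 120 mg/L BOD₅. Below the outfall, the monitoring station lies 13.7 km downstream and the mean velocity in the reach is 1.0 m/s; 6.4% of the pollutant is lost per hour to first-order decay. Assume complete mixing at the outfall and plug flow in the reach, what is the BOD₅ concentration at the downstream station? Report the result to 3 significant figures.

2.38 mg/L

Mass balance: C = (13000·1.100 + 218.0·120.0) / 13220 = 40460/13220 = 3.061 mg/L.
Travel time t = 13.7·1000 / 1.0 = 13700 s = 3.806 h.
6.4%/h lost → k = −ln(1 − 0.064) = 0.06614 h⁻¹.
Decay over the reach: 3.061·exp(−kt) = 3.061·0.7775 = 2.380 mg/L.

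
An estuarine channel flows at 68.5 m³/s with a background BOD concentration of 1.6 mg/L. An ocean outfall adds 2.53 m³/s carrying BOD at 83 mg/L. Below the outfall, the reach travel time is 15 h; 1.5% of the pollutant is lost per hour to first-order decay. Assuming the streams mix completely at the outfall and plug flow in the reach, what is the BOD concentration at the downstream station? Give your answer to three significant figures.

3.59 mg/L

Mixed concentration C = ΣQC/ΣQ = (68.50·1.600 + 2.530·83.00) / 71.03 = 319.6/71.03 = 4.499 mg/L.
1.5%/h lost → k = −ln(1 − 0.015) = 0.01511 h⁻¹.
Applying C = C₀e^(−kt): 4.499 × 0.7972 = 3.587 mg/L.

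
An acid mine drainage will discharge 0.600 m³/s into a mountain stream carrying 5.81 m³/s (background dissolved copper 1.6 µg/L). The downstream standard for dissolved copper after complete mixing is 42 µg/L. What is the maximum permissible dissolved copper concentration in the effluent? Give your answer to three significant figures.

At the limit, (Qr·Cr + Qe·Cₑ)/(Qr + Qe) = 42:
Cₑ = (6.410·42 − 5.810·1.600) / 0.6000 = 433.2 µg/L.

433 µg/L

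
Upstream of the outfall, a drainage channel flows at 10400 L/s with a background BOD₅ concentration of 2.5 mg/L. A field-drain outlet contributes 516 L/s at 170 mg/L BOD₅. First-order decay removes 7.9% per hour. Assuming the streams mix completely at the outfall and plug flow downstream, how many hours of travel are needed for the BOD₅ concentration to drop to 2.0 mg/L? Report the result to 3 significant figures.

20.1 h

Mixed concentration C = ΣQC/ΣQ = (10400·2.500 + 516.0·170.0) / 10920 = 113700/10920 = 10.42 mg/L.
7.9%/h lost → k = −ln(1 − 0.079) = 0.08230 h⁻¹.
10.42·exp(−k·t) = 2.0 → t = ln(10.42/2.0)/k = 72190 s = 20.05 h.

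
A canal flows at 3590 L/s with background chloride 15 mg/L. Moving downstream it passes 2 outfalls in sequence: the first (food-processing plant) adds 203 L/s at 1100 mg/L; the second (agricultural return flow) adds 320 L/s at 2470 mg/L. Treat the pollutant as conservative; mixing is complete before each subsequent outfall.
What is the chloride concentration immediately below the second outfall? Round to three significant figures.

After outfall 1: Q = 3590 + 203.0 = 3793 L/s; C = (3590·15.00 + 203.0·1100)/3793 = 73.07 mg/L.
After outfall 2: Q = 3793 + 320.0 = 4113 L/s; C = (3793·73.07 + 320.0·2470)/4113 = 259.6 mg/L.

260 mg/L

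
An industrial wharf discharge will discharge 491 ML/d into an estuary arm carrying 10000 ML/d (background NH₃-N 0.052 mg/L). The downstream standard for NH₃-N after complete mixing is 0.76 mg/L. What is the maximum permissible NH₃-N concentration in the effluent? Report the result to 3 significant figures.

15.2 mg/L

At the limit, (Qr·Cr + Qe·Cₑ)/(Qr + Qe) = 0.76:
Cₑ = (10490·0.76 − 10000·0.05200) / 491.0 = 15.18 mg/L.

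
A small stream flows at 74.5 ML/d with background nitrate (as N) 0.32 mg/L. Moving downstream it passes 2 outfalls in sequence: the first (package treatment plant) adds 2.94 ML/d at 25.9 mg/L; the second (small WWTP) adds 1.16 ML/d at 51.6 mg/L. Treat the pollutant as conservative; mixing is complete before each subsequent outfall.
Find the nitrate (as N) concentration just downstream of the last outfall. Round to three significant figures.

2.03 mg/L

Outfall 1: combined Q = 77.44 ML/d; C = (74.50·0.3200 + 2.940·25.90)/77.44 = 1.291 mg/L.
Outfall 2: combined Q = 78.60 ML/d; C = (77.44·1.291 + 1.160·51.60)/78.60 = 2.034 mg/L.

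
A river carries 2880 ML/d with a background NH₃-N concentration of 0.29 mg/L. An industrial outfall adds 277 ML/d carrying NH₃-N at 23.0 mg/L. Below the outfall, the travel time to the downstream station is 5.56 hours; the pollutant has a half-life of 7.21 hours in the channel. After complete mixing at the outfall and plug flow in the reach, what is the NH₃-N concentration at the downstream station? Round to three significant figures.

1.34 mg/L

Mixed concentration C = ΣQC/ΣQ = (2880·0.2900 + 277.0·23.00) / 3157 = 7206/3157 = 2.283 mg/L.
Half-life 7.21 h → k = ln 2 / 7.21 = 0.09614 h⁻¹ = 2.307 d⁻¹.
First-order decay: C = 2.283·exp(−k·t) = 2.283·0.5859 = 1.337 mg/L.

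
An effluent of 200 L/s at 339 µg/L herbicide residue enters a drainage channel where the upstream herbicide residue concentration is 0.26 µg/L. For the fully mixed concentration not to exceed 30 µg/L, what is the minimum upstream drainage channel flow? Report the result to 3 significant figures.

Set C_mix = 30: (Q·0.2600 + 200.0·339.0) / (Q + 200.0) = 30
→ Q = 200.0·(339.0 − 30)/(30 − 0.2600) = 2078 L/s.

2080 L/s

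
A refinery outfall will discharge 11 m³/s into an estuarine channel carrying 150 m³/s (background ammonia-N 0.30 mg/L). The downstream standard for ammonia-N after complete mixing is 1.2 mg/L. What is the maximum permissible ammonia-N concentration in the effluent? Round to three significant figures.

13.5 mg/L

At the limit, (Qr·Cr + Qe·Cₑ)/(Qr + Qe) = 1.2:
Cₑ = (161.0·1.2 − 150.0·0.3000) / 11.00 = 13.47 mg/L.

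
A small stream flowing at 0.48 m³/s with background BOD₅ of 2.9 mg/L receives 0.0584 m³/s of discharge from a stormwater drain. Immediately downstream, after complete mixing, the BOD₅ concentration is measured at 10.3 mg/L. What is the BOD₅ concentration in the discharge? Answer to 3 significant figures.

71.1 mg/L

Mass balance: 0.4800·2.900 + 0.05840·Cₑ = 0.5384·10.30
→ Cₑ = (0.5384·10.30 − 0.4800·2.900) / 0.05840 = 71.12 mg/L.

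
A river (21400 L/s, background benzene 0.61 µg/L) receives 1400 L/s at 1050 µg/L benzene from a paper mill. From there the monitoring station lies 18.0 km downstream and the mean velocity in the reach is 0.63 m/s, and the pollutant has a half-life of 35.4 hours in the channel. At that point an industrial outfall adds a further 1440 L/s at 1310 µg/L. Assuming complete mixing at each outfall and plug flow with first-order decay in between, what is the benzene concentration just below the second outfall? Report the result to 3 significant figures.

Mixed concentration C = ΣQC/ΣQ = (21400·0.6100 + 1400·1050) / 22800 = 1483000/22800 = 65.05 µg/L; combined flow 22800 L/s.
Travel time t = 18.0·1000 / 0.63 = 28570 s = 7.937 h.
Half-life 35.4 h → k = ln 2 / 35.4 = 0.01958 h⁻¹ = 0.4699 d⁻¹.
Decay over the reach: 65.05·exp(−kt) = 65.05·0.8561 = 55.68 µg/L.
Second outfall: C = (22800·55.68 + 1440·1310)/24240 = 130.2 µg/L.

130 µg/L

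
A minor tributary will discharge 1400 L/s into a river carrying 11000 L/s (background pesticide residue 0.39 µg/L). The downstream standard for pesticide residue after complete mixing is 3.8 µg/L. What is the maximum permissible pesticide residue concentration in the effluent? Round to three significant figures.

30.6 µg/L

At the limit, (Qr·Cr + Qe·Cₑ)/(Qr + Qe) = 3.8:
Cₑ = (12400·3.8 − 11000·0.3900) / 1400 = 30.59 µg/L.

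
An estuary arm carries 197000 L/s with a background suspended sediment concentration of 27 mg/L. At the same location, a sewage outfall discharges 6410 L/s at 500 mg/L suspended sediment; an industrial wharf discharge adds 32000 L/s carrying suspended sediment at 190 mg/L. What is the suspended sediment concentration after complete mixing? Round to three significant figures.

Conservation of mass: C = (197000·27.00 + 6410·500.0 + 32000·190.0) / 235400 = 14600000/235400 = 62.04 mg/L.

62.0 mg/L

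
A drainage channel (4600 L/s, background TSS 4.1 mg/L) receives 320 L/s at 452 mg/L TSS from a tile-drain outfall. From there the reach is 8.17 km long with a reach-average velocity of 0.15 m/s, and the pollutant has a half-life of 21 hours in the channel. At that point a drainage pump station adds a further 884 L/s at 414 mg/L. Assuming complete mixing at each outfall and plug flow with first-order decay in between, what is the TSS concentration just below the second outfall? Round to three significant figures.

Conservation of mass: C = (4600·4.100 + 320.0·452.0) / 4920 = 163500/4920 = 33.23 mg/L; combined flow 4920 L/s.
Travel time t = 8.17·1000 / 0.15 = 54470 s = 15.13 h.
Half-life 21 h → k = ln 2 / 21 = 0.03301 h⁻¹ = 0.7922 d⁻¹.
Decay over the reach: 33.23·exp(−kt) = 33.23·0.6069 = 20.17 mg/L.
Second outfall: C = (4920·20.17 + 884.0·414.0)/5804 = 80.15 mg/L.

80.2 mg/L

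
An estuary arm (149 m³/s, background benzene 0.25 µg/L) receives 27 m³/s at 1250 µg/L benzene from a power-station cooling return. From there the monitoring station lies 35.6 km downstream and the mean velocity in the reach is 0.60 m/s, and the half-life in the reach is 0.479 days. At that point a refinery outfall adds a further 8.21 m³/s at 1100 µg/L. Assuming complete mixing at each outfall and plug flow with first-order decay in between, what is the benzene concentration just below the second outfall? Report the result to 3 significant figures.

Mixed concentration C = ΣQC/ΣQ = (149.0·0.2500 + 27.00·1250) / 176.0 = 33790/176.0 = 192.0 µg/L; combined flow 176.0 m³/s.
Travel time t = 35.6·1000 / 0.60 = 59330 s = 16.48 h.
Half-life 0.479 d → k = ln 2 / 0.479 = 1.447 d⁻¹.
Applying C = C₀e^(−kt): 192.0 × 0.3702 = 71.07 µg/L.
At the second outfall, C = (176.0·71.07 + 8.210·1100) / (176.0 + 8.210) = 116.9 µg/L.

117 µg/L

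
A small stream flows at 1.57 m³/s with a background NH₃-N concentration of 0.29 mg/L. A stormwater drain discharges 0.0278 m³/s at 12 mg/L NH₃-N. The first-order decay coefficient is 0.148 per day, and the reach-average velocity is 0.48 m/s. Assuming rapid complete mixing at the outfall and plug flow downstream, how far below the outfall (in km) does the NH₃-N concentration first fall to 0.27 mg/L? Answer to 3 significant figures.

169 km

Mass balance: C = (1.570·0.2900 + 0.02780·12.00) / 1.598 = 0.7889/1.598 = 0.4937 mg/L.
Set 0.4937·exp(−k·t) = 0.27 → t = ln(0.4937/0.27)/k = 352400 s = 97.88 h.
Distance = v·t = 0.48·352400 = 169100 m = 169.1 km.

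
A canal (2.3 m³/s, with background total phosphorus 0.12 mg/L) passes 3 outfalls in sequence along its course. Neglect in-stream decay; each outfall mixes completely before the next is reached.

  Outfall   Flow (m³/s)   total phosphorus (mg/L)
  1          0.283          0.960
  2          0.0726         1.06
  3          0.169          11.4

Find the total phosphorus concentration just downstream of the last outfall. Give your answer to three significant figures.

0.903 mg/L

Below outfall 1: Q → 2.583 m³/s, C = (2.300·0.1200 + 0.2830·0.9600)/2.583 = 0.2120 mg/L.
Below outfall 2: Q → 2.656 m³/s, C = (2.583·0.2120 + 0.07260·1.060)/2.656 = 0.2352 mg/L.
Below outfall 3: Q → 2.825 m³/s, C = (2.656·0.2352 + 0.1690·11.40)/2.825 = 0.9032 mg/L.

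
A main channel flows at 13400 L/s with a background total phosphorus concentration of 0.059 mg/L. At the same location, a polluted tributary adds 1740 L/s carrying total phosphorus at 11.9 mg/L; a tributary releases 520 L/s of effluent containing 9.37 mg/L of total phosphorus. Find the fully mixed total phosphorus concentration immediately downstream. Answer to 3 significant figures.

1.68 mg/L

After mixing, C = (13400·0.05900 + 1740·11.90 + 520.0·9.370) / 15660 = 26370/15660 = 1.684 mg/L.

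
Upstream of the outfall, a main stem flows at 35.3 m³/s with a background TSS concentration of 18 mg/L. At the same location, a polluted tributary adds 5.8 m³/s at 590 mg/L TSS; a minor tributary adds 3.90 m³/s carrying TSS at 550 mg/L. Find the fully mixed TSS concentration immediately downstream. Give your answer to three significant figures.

Flow-weighted average: C = (35.30·18.00 + 5.800·590.0 + 3.900·550.0) / 45.00 = 6202/45.00 = 137.8 mg/L.

138 mg/L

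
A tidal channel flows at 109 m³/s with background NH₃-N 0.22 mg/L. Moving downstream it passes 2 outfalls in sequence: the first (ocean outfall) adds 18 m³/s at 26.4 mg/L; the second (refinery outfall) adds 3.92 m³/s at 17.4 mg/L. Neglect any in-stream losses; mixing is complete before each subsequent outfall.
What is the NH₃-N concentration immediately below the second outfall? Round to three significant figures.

4.33 mg/L

After outfall 1: Q = 109.0 + 18.00 = 127.0 m³/s; C = (109.0·0.2200 + 18.00·26.40)/127.0 = 3.931 mg/L.
After outfall 2: Q = 127.0 + 3.920 = 130.9 m³/s; C = (127.0·3.931 + 3.920·17.40)/130.9 = 4.334 mg/L.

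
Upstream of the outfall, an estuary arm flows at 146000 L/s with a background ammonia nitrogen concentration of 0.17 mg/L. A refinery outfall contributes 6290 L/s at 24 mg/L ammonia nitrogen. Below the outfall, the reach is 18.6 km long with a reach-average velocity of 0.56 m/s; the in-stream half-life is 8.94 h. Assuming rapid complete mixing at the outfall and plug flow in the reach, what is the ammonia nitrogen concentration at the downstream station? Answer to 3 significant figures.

0.564 mg/L

Mixed concentration C = ΣQC/ΣQ = (146000·0.1700 + 6290·24.00) / 152300 = 175800/152300 = 1.154 mg/L.
Travel time t = 18.6·1000 / 0.56 = 33210 s = 9.226 h.
Half-life 8.94 h → k = ln 2 / 8.94 = 0.07753 h⁻¹ = 1.861 d⁻¹.
Decay over the reach: 1.154·exp(−kt) = 1.154·0.4890 = 0.5645 mg/L.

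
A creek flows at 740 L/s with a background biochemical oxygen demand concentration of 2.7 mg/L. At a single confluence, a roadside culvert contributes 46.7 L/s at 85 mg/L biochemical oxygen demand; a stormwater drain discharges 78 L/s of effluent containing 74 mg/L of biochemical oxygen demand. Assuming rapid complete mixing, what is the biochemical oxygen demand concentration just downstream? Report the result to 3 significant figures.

Conservation of mass: C = (740.0·2.700 + 46.70·85.00 + 78.00·74.00) / 864.7 = 11740/864.7 = 13.58 mg/L.

13.6 mg/L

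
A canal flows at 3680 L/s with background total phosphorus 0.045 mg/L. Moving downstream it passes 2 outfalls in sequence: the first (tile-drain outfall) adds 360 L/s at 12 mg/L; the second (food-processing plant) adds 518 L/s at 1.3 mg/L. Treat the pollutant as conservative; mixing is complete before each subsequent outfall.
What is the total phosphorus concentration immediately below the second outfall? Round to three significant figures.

1.13 mg/L

After outfall 1: Q = 3680 + 360.0 = 4040 L/s; C = (3680·0.04500 + 360.0·12.00)/4040 = 1.110 mg/L.
After outfall 2: Q = 4040 + 518.0 = 4558 L/s; C = (4040·1.110 + 518.0·1.300)/4558 = 1.132 mg/L.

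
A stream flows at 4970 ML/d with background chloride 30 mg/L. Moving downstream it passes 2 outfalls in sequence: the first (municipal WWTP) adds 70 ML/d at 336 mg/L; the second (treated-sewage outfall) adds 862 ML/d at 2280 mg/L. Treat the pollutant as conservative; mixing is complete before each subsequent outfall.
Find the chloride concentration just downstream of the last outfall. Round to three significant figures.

362 mg/L

Below outfall 1: Q → 5040 ML/d, C = (4970·30.00 + 70.00·336.0)/5040 = 34.25 mg/L.
Below outfall 2: Q → 5902 ML/d, C = (5040·34.25 + 862.0·2280)/5902 = 362.2 mg/L.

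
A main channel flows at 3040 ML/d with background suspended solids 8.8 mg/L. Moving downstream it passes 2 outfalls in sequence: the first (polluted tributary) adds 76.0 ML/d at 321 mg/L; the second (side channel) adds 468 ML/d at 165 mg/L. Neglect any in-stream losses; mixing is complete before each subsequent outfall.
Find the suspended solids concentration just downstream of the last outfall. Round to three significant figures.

35.8 mg/L

Outfall 1: combined Q = 3116 ML/d; C = (3040·8.800 + 76.00·321.0)/3116 = 16.41 mg/L.
Outfall 2: combined Q = 3584 ML/d; C = (3116·16.41 + 468.0·165.0)/3584 = 35.82 mg/L.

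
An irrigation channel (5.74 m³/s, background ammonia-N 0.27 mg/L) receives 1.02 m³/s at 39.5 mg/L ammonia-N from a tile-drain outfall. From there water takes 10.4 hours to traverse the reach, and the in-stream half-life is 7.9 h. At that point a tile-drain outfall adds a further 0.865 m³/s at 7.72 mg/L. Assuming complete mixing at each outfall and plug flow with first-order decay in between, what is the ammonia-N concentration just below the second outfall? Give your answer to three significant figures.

Mass balance: C = (5.740·0.2700 + 1.020·39.50) / 6.760 = 41.84/6.760 = 6.189 mg/L; combined flow 6.760 m³/s.
Half-life 7.9 h → k = ln 2 / 7.9 = 0.08774 h⁻¹ = 2.106 d⁻¹.
After decay, C = 6.189 × e^(−kt) = 6.189 × 0.4015 = 2.485 mg/L.
At the second outfall, C = (6.760·2.485 + 0.8650·7.720) / (6.760 + 0.8650) = 3.079 mg/L.

3.08 mg/L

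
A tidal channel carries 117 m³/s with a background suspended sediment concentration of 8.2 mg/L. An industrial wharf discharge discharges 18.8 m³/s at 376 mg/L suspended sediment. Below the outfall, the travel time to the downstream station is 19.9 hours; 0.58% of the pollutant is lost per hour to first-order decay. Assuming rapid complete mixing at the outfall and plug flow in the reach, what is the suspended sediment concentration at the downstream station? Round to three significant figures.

Mass balance: C = (117.0·8.200 + 18.80·376.0) / 135.8 = 8028/135.8 = 59.12 mg/L.
0.58%/h lost → k = −ln(1 − 0.0058) = 0.005817 h⁻¹.
First-order decay: C = 59.12·exp(−k·t) = 59.12·0.8907 = 52.66 mg/L.

52.7 mg/L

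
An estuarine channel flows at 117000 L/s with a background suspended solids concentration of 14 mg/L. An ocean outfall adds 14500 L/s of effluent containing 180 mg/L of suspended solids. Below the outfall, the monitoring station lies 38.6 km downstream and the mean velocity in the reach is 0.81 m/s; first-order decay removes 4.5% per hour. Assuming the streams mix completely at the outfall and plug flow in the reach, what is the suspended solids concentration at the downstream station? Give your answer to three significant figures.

17.6 mg/L

Conservation of mass: C = (117000·14.00 + 14500·180.0) / 131500 = 4248000/131500 = 32.30 mg/L.
Travel time t = 38.6·1000 / 0.81 = 47650 s = 13.24 h.
4.5%/h lost → k = −ln(1 − 0.045) = 0.04604 h⁻¹.
First-order decay: C = 32.30·exp(−k·t) = 32.30·0.5436 = 17.56 mg/L.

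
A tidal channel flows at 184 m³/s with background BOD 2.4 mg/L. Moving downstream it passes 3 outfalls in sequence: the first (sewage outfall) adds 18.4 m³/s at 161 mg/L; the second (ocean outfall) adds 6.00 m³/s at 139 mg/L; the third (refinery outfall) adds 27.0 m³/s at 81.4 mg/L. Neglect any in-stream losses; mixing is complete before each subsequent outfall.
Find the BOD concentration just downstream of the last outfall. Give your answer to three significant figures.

Below outfall 1: Q → 202.4 m³/s, C = (184.0·2.400 + 18.40·161.0)/202.4 = 16.82 mg/L.
Below outfall 2: Q → 208.4 m³/s, C = (202.4·16.82 + 6.000·139.0)/208.4 = 20.34 mg/L.
Below outfall 3: Q → 235.4 m³/s, C = (208.4·20.34 + 27.00·81.40)/235.4 = 27.34 mg/L.

27.3 mg/L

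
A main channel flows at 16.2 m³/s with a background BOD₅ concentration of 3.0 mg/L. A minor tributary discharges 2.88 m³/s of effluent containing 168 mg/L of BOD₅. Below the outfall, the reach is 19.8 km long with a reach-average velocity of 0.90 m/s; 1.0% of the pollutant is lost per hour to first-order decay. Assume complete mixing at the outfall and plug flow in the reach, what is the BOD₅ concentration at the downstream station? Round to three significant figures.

Mass balance: C = (16.20·3.000 + 2.880·168.0) / 19.08 = 532.4/19.08 = 27.91 mg/L.
Travel time t = 19.8·1000 / 0.90 = 22000 s = 6.111 h.
1.0%/h lost → k = −ln(1 − 0.01) = 0.01005 h⁻¹.
First-order decay: C = 27.91·exp(−k·t) = 27.91·0.9404 = 26.24 mg/L.

26.2 mg/L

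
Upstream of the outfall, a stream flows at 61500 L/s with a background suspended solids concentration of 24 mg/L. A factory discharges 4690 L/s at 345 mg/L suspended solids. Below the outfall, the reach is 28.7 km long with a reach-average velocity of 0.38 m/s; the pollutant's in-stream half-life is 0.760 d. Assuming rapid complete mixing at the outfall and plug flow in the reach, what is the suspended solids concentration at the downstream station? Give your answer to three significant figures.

21.1 mg/L

Mixed concentration C = ΣQC/ΣQ = (61500·24.00 + 4690·345.0) / 66190 = 3094000/66190 = 46.74 mg/L.
Travel time t = 28.7·1000 / 0.38 = 75530 s = 20.98 h.
Half-life 0.760 d → k = ln 2 / 0.760 = 0.9120 d⁻¹.
Applying C = C₀e^(−kt): 46.74 × 0.4506 = 21.06 mg/L.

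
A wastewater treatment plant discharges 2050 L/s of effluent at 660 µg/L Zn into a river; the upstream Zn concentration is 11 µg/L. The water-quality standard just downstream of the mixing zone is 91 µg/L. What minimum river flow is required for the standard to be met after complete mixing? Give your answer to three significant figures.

14600 L/s

Set C_mix = 91: (Q·11.00 + 2050·660.0) / (Q + 2050) = 91
→ Q = 2050·(660.0 − 91)/(91 − 11.00) = 14580 L/s.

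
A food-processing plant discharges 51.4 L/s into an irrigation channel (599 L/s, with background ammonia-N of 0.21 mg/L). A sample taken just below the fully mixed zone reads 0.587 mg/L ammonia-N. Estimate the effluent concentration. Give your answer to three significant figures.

Mass balance: 599.0·0.2100 + 51.40·Cₑ = 650.4·0.5870
→ Cₑ = (650.4·0.5870 − 599.0·0.2100) / 51.40 = 4.980 mg/L.

4.98 mg/L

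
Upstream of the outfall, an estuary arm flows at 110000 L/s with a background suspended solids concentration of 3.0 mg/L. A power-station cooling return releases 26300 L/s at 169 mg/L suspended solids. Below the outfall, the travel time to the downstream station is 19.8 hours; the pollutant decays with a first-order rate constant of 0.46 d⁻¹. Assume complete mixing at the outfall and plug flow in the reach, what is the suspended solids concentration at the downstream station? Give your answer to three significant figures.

24.0 mg/L

Mixed concentration C = ΣQC/ΣQ = (110000·3.000 + 26300·169.0) / 136300 = 4775000/136300 = 35.03 mg/L.
After decay, C = 35.03 × e^(−kt) = 35.03 × 0.6842 = 23.97 mg/L.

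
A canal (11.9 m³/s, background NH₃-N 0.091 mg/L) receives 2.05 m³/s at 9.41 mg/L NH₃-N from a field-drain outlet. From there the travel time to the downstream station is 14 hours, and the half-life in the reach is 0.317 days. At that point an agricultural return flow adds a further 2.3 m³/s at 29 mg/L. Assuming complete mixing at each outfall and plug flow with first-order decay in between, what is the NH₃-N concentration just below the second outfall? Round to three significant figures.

4.45 mg/L

Conservation of mass: C = (11.90·0.09100 + 2.050·9.410) / 13.95 = 20.37/13.95 = 1.460 mg/L; combined flow 13.95 m³/s.
Half-life 0.317 d → k = ln 2 / 0.317 = 2.187 d⁻¹.
First-order decay: C = 1.460·exp(−k·t) = 1.460·0.2793 = 0.4079 mg/L.
Second outfall: C = (13.95·0.4079 + 2.300·29.00)/16.25 = 4.455 mg/L.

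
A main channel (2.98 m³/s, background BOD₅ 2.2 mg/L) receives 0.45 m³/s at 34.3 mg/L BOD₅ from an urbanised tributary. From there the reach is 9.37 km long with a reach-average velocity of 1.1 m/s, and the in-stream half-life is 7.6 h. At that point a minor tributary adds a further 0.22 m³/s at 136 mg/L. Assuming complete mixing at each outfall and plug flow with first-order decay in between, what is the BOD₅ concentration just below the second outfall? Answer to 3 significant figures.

Flow-weighted average: C = (2.980·2.200 + 0.4500·34.30) / 3.430 = 21.99/3.430 = 6.411 mg/L; combined flow 3.430 m³/s.
Travel time t = 9.37·1000 / 1.1 = 8518 s = 2.366 h.
Half-life 7.6 h → k = ln 2 / 7.6 = 0.09120 h⁻¹ = 2.189 d⁻¹.
After decay, C = 6.411 × e^(−kt) = 6.411 × 0.8059 = 5.167 mg/L.
Second outfall: C = (3.430·5.167 + 0.2200·136.0)/3.650 = 13.05 mg/L.

13.1 mg/L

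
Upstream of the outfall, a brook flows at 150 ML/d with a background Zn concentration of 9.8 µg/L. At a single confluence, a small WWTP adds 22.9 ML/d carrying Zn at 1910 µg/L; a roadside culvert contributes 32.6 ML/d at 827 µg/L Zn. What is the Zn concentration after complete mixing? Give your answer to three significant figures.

351 µg/L

Conservation of mass: C = (150.0·9.800 + 22.90·1910 + 32.60·827.0) / 205.5 = 72170/205.5 = 351.2 µg/L.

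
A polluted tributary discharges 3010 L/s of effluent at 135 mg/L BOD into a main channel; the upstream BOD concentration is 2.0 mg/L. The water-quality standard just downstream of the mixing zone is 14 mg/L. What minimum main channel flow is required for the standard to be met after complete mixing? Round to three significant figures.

Set C_mix = 14: (Q·2.000 + 3010·135.0) / (Q + 3010) = 14
→ Q = 3010·(135.0 − 14)/(14 − 2.000) = 30350 L/s.

30400 L/s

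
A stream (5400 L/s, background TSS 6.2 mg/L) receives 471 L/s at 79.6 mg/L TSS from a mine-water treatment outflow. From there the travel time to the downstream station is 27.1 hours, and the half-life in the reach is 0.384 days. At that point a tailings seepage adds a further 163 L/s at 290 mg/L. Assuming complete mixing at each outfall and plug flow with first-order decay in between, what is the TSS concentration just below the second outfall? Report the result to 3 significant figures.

After mixing, C = (5400·6.200 + 471.0·79.60) / 5871 = 70970/5871 = 12.09 mg/L; combined flow 5871 L/s.
Half-life 0.384 d → k = ln 2 / 0.384 = 1.805 d⁻¹.
After decay, C = 12.09 × e^(−kt) = 12.09 × 0.1303 = 1.575 mg/L.
At the second outfall, C = (5871·1.575 + 163.0·290.0) / (5871 + 163.0) = 9.366 mg/L.

9.37 mg/L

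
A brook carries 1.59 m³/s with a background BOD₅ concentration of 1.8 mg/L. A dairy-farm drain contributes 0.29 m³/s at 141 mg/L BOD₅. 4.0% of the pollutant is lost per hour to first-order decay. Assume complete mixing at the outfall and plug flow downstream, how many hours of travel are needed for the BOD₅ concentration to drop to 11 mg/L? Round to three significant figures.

Mass balance: C = (1.590·1.800 + 0.2900·141.0) / 1.880 = 43.75/1.880 = 23.27 mg/L.
4.0%/h lost → k = −ln(1 − 0.04) = 0.04082 h⁻¹.
23.27·exp(−k·t) = 11 → t = ln(23.27/11)/k = 66090 s = 18.36 h.

18.4 h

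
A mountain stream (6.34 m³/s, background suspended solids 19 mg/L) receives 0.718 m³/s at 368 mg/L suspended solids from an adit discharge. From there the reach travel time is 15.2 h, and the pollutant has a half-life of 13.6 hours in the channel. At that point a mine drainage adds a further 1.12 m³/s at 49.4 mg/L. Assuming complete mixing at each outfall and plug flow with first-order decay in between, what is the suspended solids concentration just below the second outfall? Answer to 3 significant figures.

Mixed concentration C = ΣQC/ΣQ = (6.340·19.00 + 0.7180·368.0) / 7.058 = 384.7/7.058 = 54.50 mg/L; combined flow 7.058 m³/s.
Half-life 13.6 h → k = ln 2 / 13.6 = 0.05097 h⁻¹ = 1.223 d⁻¹.
Decay over the reach: 54.50·exp(−kt) = 54.50·0.4608 = 25.12 mg/L.
At the second outfall, C = (7.058·25.12 + 1.120·49.40) / (7.058 + 1.120) = 28.44 mg/L.

28.4 mg/L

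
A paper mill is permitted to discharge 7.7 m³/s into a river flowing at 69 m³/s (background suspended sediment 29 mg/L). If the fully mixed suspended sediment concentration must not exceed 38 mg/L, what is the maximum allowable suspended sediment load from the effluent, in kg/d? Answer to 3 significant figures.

78900 kg/d

Mass balance at the limit: 69.00·29.00 + 7.700·Cₑ = 76.70·38 → Cₑ = 118.6 mg/L.
Load = 7.700 m³/s × 118.6 g/m³ × 86 400 s/d = 78940 kg/d.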